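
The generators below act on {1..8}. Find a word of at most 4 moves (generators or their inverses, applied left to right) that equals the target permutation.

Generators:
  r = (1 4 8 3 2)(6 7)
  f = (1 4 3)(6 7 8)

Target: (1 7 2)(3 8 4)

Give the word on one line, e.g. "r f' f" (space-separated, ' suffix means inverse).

f r f r'

  after f: (1 4 3)(6 7 8)
  after r: (1 8 7 3 4 2)
  after f: (1 6 7)(2 4)
  after r': (1 7 2)(3 8 4)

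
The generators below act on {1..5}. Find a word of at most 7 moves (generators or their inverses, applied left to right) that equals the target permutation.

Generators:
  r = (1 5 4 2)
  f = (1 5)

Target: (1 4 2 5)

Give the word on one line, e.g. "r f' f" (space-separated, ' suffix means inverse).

r' f' f' f' r'

  after r': (1 2 4 5)
  after f': (1 2 4)
  after f': (1 2 4 5)
  after f': (1 2 4)
  after r': (1 4 2 5)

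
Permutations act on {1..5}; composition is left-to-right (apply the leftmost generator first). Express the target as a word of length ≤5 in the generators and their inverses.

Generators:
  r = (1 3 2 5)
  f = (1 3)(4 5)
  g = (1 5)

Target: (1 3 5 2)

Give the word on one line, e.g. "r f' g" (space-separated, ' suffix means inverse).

g r' f f r'

  after g: (1 5)
  after r': (1 2 3)
  after f: (1 2)(4 5)
  after f: (1 2 3)
  after r': (1 3 5 2)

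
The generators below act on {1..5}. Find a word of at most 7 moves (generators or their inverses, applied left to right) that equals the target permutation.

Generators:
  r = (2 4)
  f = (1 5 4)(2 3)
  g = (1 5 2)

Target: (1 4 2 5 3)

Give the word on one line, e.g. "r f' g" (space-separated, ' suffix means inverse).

  after r: (2 4)
  after g': (1 2 4 5)
  after g': (1 5 2 4)
  after f: (1 4 5 3 2)
  after g: (1 4 2 5 3)

r g' g' f g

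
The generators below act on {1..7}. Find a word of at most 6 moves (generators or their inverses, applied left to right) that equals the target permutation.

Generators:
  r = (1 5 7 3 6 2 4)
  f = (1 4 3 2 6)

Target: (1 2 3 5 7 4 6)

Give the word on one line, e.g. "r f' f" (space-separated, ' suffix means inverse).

  after r: (1 5 7 3 6 2 4)
  after f: (1 5 7 2 3)
  after r': (2 7 6 3 4)
  after f': (1 6 4 3)(2 7)
  after r: (1 2 3 5 7 4 6)

r f r' f' r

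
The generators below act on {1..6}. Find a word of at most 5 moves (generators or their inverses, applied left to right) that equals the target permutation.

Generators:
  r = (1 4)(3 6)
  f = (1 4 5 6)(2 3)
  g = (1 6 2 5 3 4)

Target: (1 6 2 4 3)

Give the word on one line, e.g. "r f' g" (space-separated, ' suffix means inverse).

f' g' f r' g

  after f': (1 6 5 4)(2 3)
  after g': (2 5 3 6)
  after f: (1 4 5 2 6 3)
  after r': (2 3 4 5)
  after g: (1 6 2 4 3)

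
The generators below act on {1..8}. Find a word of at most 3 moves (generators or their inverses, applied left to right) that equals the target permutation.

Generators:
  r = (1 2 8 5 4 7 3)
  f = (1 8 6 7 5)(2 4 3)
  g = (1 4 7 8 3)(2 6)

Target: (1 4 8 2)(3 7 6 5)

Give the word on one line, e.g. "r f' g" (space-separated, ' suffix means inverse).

f' r

  after f': (1 5 7 6 8)(2 3 4)
  after r: (1 4 8 2)(3 7 6 5)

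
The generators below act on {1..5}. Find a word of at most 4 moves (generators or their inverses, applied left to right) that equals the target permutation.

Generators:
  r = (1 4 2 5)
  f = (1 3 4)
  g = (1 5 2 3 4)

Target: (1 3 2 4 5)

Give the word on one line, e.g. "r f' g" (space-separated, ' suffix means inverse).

r' f' r' g

  after r': (1 5 2 4)
  after f': (1 5 2 3)
  after r': (1 2 3 5 4)
  after g: (1 3 2 4 5)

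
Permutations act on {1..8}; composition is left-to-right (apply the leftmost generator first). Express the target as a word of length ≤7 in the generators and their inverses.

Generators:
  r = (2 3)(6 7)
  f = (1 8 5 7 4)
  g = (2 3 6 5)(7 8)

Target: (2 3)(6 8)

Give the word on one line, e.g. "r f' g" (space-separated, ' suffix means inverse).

f f r f' f'

  after f: (1 8 5 7 4)
  after f: (1 5 4 8 7)
  after r: (1 5 4 8 6 7)(2 3)
  after f': (1 8 6 5 7 4)(2 3)
  after f': (2 3)(6 8)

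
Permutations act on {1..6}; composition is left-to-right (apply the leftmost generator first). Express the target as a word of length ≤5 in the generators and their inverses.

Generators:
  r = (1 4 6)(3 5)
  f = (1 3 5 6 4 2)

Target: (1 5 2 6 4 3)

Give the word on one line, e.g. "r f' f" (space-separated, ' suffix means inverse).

  after r: (1 4 6)(3 5)
  after f': (1 6 2 4 5)
  after f': (1 5 2 6 4 3)

r f' f'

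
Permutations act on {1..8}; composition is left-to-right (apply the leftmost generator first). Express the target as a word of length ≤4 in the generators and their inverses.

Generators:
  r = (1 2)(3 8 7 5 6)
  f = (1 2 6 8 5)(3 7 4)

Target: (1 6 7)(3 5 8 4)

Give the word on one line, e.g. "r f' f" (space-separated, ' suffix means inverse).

r f

  after r: (1 2)(3 8 7 5 6)
  after f: (1 6 7)(3 5 8 4)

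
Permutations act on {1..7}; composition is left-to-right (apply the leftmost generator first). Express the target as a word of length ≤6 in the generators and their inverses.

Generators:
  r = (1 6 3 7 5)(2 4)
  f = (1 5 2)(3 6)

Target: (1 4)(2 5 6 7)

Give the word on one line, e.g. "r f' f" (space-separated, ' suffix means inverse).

  after f': (1 2 5)(3 6)
  after r: (1 4 2)(5 6 7)
  after f': (1 4 5 3 6 7)
  after f': (1 4)(2 5 6 7)

f' r f' f'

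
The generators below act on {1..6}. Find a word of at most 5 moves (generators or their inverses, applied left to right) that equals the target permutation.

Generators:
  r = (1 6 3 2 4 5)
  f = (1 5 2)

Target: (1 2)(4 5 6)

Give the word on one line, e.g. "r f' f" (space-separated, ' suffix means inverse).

r f r r

  after r: (1 6 3 2 4 5)
  after f: (1 6 3)(2 4)
  after r: (1 3 6 2 5)
  after r: (1 2)(4 5 6)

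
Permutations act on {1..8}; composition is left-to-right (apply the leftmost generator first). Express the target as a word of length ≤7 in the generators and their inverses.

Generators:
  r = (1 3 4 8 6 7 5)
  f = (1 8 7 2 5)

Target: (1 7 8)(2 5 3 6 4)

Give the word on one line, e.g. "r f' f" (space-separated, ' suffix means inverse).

  after r': (1 5 7 6 8 4 3)
  after r': (1 7 8 3 5 6 4)
  after r': (1 6 3 7 4 5 8)
  after f': (1 6 3 8 5)(2 7 4)
  after r: (1 7 8)(2 5 3 6 4)

r' r' r' f' r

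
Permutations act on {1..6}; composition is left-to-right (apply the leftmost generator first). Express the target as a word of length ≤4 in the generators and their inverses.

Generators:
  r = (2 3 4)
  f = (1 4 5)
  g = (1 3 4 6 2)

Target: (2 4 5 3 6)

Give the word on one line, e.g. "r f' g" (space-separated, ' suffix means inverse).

  after f: (1 4 5)
  after r: (1 2 3 4 5)
  after g: (2 4 5 3 6)

f r g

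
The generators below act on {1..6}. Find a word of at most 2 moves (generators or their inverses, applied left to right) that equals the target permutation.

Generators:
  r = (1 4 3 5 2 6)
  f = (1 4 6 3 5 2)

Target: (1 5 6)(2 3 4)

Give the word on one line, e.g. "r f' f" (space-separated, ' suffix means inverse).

  after f': (1 2 5 3 6 4)
  after f': (1 5 6)(2 3 4)

f' f'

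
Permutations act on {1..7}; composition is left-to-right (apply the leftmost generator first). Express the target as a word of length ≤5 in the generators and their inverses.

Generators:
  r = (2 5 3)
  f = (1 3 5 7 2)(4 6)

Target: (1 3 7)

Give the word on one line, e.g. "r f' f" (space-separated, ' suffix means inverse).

  after f: (1 3 5 7 2)(4 6)
  after r': (1 5 7 3 2)(4 6)
  after f': (1 3 7)

f r' f'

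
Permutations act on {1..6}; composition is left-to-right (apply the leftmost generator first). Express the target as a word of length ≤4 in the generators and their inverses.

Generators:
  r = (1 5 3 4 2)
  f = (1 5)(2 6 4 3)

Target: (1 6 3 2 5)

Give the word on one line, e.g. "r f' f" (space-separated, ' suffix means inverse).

r' f r'

  after r': (1 2 4 3 5)
  after f: (1 6 4 2 3)
  after r': (1 6 3 2 5)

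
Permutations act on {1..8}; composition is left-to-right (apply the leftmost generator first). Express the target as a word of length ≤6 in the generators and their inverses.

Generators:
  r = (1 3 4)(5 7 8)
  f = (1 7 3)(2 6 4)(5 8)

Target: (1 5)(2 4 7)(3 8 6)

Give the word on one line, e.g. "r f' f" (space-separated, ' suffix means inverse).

f r f' r' f'

  after f: (1 7 3)(2 6 4)(5 8)
  after r: (1 8 7 4 2 6)
  after f': (1 5 8)(3 7 6)
  after r': (1 8 4 3 5 7 6)
  after f': (1 5)(2 4 7)(3 8 6)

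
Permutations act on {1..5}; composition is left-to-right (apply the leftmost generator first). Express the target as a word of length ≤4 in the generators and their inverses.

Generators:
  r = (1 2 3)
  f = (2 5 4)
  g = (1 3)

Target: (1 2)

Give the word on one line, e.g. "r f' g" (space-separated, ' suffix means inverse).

  after r: (1 2 3)
  after g': (1 2)

r g'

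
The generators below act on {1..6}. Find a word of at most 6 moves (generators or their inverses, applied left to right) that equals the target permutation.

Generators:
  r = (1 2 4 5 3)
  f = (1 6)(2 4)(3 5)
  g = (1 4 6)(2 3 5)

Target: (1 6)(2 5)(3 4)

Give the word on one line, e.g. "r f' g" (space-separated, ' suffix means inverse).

  after g': (1 6 4)(2 5 3)
  after f: (2 3 4 6)
  after g': (1 6 5 3)
  after r: (1 6 3 2 4 5)
  after r: (1 6)(2 5)(3 4)

g' f g' r r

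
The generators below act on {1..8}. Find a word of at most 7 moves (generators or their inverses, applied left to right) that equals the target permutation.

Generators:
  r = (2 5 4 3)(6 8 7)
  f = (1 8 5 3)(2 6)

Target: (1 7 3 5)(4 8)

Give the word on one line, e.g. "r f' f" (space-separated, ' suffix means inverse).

r r f r' r'

  after r: (2 5 4 3)(6 8 7)
  after r: (2 4)(3 5)(6 7 8)
  after f: (1 8 2 4 6 7 5)
  after r': (1 6 8 3 4 7 2 5)
  after r': (1 7 3 5)(4 8)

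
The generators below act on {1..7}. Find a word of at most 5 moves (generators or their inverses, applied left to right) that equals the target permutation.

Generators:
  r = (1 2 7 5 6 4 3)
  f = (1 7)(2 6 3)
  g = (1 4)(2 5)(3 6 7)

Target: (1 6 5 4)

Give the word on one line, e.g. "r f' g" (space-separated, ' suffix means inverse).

  after g: (1 4)(2 5)(3 6 7)
  after r': (1 6 2 7 4 3 5)
  after g': (1 3 2 6 5 4 7)
  after f': (1 6 5 4)

g r' g' f'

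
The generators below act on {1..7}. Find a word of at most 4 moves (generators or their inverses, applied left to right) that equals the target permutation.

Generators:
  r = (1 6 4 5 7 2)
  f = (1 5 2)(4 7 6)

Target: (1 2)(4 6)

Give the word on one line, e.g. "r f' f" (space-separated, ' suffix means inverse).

r f' r

  after r: (1 6 4 5 7 2)
  after f': (1 7 5 4)
  after r: (1 2)(4 6)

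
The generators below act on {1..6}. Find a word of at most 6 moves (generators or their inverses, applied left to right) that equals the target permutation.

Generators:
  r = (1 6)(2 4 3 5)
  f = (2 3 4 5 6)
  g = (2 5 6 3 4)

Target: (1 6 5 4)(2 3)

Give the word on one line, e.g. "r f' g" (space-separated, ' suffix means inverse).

r g' r' g'

  after r: (1 6)(2 4 3 5)
  after g': (1 5 4 6)(2 3)
  after r': (1 3 5 2 4)
  after g': (1 6 5 4)(2 3)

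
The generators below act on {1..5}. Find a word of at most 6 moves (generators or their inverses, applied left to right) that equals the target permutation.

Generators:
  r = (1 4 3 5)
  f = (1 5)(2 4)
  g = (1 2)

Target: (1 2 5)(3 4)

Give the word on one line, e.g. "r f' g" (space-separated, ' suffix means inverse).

r' f' r' f' g

  after r': (1 5 3 4)
  after f': (2 4 5 3)
  after r': (1 5 4 3 2)
  after f': (2 5)(3 4)
  after g: (1 2 5)(3 4)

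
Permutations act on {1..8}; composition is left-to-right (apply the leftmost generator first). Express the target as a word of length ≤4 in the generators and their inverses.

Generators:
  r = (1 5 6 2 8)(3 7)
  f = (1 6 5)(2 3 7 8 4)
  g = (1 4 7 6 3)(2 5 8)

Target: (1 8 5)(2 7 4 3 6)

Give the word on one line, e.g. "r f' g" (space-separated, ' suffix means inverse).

f f r' r'

  after f: (1 6 5)(2 3 7 8 4)
  after f: (1 5 6)(2 7 4 3 8)
  after r': (2 3)(4 7)(6 8)
  after r': (1 8 5)(2 7 4 3 6)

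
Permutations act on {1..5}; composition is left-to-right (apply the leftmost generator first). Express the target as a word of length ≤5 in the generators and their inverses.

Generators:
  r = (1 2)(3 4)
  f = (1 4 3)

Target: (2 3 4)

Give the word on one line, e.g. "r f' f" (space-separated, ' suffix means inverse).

f' r f' r' r'

  after f': (1 3 4)
  after r: (1 4 2)
  after f': (2 3 4)
  after r': (1 2 4)
  after r': (2 3 4)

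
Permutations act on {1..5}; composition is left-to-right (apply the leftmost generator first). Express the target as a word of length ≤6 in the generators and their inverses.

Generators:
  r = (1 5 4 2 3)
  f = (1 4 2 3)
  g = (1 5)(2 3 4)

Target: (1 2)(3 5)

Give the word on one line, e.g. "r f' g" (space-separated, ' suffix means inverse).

g g r' r'

  after g: (1 5)(2 3 4)
  after g: (2 4 3)
  after r': (1 3 4 2 5)
  after r': (1 2)(3 5)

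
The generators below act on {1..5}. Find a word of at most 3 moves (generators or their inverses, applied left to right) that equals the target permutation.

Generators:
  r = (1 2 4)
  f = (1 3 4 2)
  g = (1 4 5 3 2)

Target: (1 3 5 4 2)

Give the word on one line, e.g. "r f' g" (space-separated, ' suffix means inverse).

r g'

  after r: (1 2 4)
  after g': (1 3 5 4 2)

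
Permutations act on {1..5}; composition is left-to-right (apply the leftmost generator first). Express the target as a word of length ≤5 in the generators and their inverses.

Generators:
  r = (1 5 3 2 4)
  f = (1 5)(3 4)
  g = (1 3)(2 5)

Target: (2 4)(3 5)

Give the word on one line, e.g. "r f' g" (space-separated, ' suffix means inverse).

  after f': (1 5)(3 4)
  after g': (1 2 5 3 4)
  after f: (1 2)(4 5)
  after g': (1 5 4 2 3)
  after f: (2 4)(3 5)

f' g' f g' f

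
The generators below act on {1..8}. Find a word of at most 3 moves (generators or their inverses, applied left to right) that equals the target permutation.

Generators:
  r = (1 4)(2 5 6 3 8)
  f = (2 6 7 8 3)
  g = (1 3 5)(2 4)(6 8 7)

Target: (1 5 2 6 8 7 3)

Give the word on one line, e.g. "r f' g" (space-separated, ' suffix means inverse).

  after g: (1 3 5)(2 4)(6 8 7)
  after g: (1 5 3)(6 7 8)
  after f: (1 5 2 6 8 7 3)

g g f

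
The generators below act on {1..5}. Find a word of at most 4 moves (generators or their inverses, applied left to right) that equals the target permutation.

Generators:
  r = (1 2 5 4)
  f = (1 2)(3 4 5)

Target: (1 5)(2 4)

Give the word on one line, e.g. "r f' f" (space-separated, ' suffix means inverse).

  after r: (1 2 5 4)
  after r: (1 5)(2 4)

r r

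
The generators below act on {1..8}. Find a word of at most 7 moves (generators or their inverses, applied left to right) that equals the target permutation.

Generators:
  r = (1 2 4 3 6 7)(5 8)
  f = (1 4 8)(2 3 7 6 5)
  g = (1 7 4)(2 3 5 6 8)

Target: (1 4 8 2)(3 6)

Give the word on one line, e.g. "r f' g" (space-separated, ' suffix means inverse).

g' r' g' f g'

  after g': (1 4 7)(2 8 6 5 3)
  after r': (1 2 5 4 6 8 3)
  after g': (1 8 2 3 4 5 7)
  after f: (2 7 4)(3 8)(5 6)
  after g': (1 4 8 2)(3 6)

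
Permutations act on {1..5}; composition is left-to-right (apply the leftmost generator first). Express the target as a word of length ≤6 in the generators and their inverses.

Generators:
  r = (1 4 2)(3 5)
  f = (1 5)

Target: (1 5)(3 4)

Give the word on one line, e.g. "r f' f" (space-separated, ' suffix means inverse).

  after f: (1 5)
  after r': (1 3 5 2 4)
  after f: (1 3)(2 4 5)
  after r: (1 5)(3 4)

f r' f r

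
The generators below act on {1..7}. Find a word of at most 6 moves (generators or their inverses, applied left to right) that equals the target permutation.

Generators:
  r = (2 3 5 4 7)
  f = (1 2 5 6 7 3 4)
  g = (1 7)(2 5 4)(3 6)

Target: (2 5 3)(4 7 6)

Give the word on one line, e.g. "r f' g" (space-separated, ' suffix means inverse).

  after f': (1 4 3 7 6 5 2)
  after g': (1 5 4 6 2 7 3)
  after r: (1 4 6 3)(5 7)
  after f: (2 5 3)(4 7 6)

f' g' r f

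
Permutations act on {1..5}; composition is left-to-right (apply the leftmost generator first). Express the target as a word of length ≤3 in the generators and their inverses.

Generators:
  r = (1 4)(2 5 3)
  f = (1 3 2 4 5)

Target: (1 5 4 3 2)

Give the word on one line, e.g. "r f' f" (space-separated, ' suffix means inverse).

r f' r

  after r: (1 4)(2 5 3)
  after f': (1 2 4 5)
  after r: (1 5 4 3 2)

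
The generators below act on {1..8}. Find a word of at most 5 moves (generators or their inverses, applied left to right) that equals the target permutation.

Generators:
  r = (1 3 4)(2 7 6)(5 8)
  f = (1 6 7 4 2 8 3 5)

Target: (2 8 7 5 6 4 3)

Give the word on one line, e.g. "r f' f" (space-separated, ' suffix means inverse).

  after r': (1 4 3)(2 6 7)(5 8)
  after f': (1 7 4 8 3 5 2)
  after r: (1 6 2 3 8 4 5 7)
  after f': (2 8 7 5 6 4 3)

r' f' r f'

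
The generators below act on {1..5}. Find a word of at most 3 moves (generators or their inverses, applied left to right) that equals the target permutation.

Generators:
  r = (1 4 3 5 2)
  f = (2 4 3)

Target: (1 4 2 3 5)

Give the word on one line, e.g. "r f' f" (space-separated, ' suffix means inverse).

r' f' r'

  after r': (1 2 5 3 4)
  after f': (1 3 2 5 4)
  after r': (1 4 2 3 5)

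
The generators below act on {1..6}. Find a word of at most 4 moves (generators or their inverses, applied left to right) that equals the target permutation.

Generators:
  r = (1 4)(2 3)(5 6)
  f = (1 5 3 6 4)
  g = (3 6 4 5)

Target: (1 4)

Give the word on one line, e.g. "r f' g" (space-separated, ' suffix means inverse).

g f'

  after g: (3 6 4 5)
  after f': (1 4)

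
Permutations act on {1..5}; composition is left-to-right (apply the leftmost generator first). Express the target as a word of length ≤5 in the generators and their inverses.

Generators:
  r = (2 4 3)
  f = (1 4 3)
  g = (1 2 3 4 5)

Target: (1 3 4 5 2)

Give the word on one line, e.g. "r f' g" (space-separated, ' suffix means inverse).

  after g': (1 5 4 3 2)
  after r': (1 5 2)
  after g': (1 4 3 2 5)
  after r': (1 2 5)
  after g: (1 3 4 5 2)

g' r' g' r' g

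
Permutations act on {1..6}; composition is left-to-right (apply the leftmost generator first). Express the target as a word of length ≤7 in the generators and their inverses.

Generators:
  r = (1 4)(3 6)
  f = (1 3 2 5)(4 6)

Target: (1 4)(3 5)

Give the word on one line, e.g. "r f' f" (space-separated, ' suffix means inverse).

r f r' f' r

  after r: (1 4)(3 6)
  after f: (1 6 2 5)(3 4)
  after r': (1 3)(2 5 4 6)
  after f': (3 5 6)
  after r: (1 4)(3 5)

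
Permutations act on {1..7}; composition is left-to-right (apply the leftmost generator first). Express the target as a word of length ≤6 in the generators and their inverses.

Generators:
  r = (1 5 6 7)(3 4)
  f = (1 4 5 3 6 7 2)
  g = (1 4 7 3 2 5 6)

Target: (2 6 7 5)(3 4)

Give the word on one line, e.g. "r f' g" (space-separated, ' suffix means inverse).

  after f: (1 4 5 3 6 7 2)
  after r: (1 3 7 2 5 4 6)
  after f: (1 6 4 7)(2 3)
  after g': (1 5 2 7 6)
  after r': (2 6 7 5)(3 4)

f r f g' r'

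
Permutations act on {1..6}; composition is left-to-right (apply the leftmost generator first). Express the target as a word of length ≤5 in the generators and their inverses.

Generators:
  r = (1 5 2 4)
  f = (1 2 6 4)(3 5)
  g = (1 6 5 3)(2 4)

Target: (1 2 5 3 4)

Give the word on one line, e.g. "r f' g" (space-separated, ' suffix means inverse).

  after f': (1 4 6 2)(3 5)
  after r: (2 5 3)(4 6)
  after g: (1 6 2 3 4 5)
  after r: (1 6 4 2 3)
  after f': (1 2 5 3 4)

f' r g r f'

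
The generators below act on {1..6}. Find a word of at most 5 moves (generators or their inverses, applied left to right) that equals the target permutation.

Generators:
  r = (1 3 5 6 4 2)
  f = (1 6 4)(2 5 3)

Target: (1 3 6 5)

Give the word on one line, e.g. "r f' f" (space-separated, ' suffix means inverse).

r f r r

  after r: (1 3 5 6 4 2)
  after f: (1 2 6)(4 5)
  after r: (2 4 6 3 5)
  after r: (1 3 6 5)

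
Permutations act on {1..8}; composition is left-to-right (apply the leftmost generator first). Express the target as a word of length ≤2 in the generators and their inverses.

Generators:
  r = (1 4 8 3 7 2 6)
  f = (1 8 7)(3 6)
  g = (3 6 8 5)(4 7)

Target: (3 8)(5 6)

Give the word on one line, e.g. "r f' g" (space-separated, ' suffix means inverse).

  after g: (3 6 8 5)(4 7)
  after g: (3 8)(5 6)

g g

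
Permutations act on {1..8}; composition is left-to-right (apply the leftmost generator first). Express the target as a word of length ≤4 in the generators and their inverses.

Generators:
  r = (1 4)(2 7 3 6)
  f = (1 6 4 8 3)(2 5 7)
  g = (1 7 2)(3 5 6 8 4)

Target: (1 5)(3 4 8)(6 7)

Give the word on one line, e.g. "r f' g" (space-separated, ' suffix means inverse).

f' g

  after f': (1 3 8 4 6)(2 7 5)
  after g: (1 5)(3 4 8)(6 7)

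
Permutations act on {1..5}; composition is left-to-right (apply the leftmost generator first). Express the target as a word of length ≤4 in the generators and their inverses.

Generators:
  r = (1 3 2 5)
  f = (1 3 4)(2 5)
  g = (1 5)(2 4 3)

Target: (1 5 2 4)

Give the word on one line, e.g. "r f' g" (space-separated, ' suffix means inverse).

r' f' f'

  after r': (1 5 2 3)
  after f': (1 2)(3 4)
  after f': (1 5 2 4)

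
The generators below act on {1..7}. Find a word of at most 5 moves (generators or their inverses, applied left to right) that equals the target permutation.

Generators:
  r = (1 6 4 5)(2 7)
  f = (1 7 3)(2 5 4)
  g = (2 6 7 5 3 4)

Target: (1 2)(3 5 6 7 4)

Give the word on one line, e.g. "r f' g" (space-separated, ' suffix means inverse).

  after r: (1 6 4 5)(2 7)
  after g: (1 7 6 2 5)(3 4)
  after r: (1 2)(3 5 6 7 4)

r g r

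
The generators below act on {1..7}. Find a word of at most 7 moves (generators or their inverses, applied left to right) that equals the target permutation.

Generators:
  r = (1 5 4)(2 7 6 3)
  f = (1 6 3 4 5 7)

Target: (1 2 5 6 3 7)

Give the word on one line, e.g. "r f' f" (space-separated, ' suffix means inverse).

  after r: (1 5 4)(2 7 6 3)
  after r: (1 4 5)(2 6)(3 7)
  after f: (1 5 6 2 3)(4 7)
  after f: (1 7 5 3 6 2 4)
  after r': (1 2 5 6 3 7)

r r f f r'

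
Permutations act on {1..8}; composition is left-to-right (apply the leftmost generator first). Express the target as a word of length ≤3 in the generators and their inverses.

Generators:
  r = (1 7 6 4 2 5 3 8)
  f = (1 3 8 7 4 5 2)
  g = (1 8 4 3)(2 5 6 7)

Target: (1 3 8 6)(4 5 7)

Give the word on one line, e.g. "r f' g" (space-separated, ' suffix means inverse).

g r'

  after g: (1 8 4 3)(2 5 6 7)
  after r': (1 3 8 6)(4 5 7)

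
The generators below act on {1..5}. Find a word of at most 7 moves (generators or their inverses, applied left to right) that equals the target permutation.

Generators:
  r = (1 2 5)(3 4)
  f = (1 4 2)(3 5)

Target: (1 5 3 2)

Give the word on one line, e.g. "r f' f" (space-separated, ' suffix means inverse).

f' r' r' f f

  after f': (1 2 4)(3 5)
  after r': (2 3)(4 5)
  after r': (1 5 3)(2 4)
  after f: (1 3 4)
  after f: (1 5 3 2)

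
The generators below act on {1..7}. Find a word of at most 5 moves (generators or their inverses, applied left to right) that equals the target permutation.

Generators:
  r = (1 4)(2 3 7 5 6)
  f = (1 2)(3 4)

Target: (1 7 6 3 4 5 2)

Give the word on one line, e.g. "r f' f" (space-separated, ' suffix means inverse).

  after f: (1 2)(3 4)
  after r: (1 3)(2 4 7 5 6)
  after r: (1 7 6 3 4 5 2)

f r r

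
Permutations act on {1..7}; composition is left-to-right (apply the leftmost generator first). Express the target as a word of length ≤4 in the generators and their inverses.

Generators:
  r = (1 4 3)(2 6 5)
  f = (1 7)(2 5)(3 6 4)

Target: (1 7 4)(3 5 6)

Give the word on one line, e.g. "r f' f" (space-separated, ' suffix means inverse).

  after f: (1 7)(2 5)(3 6 4)
  after r: (1 7 4)(3 5 6)

f r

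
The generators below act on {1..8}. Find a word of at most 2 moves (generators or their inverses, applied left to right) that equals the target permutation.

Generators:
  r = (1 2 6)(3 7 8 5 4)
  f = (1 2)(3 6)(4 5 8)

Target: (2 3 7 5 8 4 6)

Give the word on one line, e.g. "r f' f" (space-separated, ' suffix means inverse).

r f'

  after r: (1 2 6)(3 7 8 5 4)
  after f': (2 3 7 5 8 4 6)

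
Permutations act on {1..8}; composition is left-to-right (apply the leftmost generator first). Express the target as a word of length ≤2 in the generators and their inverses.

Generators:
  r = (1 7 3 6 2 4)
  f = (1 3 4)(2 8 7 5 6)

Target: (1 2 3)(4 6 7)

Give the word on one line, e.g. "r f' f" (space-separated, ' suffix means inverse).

  after r': (1 4 2 6 3 7)
  after r': (1 2 3)(4 6 7)

r' r'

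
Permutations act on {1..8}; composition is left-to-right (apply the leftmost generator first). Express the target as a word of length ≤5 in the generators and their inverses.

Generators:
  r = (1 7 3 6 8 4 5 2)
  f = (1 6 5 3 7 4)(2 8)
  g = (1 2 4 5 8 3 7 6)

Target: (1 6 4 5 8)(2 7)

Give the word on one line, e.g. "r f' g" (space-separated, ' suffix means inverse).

  after r': (1 2 5 4 8 6 3 7)
  after f': (1 8)(2 6 5 7 4)
  after g: (1 3 7 5 6 8 2)
  after r: (1 6 4 5 8)(2 7)

r' f' g r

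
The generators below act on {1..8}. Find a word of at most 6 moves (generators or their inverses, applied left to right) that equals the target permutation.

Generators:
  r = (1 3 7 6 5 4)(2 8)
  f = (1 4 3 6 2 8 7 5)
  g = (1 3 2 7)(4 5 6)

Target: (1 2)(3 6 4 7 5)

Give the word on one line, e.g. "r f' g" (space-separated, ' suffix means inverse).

r r f' g f'

  after r: (1 3 7 6 5 4)(2 8)
  after r: (1 7 5)(3 6 4)
  after f': (1 8 2 6)
  after g: (1 8 7)(2 4 5 6 3)
  after f': (1 2)(3 6 4 7 5)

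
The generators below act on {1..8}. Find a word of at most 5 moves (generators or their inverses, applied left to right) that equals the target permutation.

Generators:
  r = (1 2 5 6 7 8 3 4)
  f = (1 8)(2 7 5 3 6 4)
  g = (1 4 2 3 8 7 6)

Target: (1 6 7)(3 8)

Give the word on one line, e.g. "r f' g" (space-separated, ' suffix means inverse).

  after g: (1 4 2 3 8 7 6)
  after r: (2 4 5 6)
  after f': (1 8)(2 6 4 7)(3 5)
  after f': (2 3 7 4)
  after g': (1 6 7)(3 8)

g r f' f' g'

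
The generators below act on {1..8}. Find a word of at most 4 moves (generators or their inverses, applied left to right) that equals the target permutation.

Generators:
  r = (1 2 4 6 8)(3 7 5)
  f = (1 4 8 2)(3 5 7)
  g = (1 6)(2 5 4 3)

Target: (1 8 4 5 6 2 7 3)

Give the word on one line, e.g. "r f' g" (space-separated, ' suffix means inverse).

g r' f' r'

  after g: (1 6)(2 5 4 3)
  after r': (1 4 5 2 7 3)(6 8)
  after f': (2 5 8 6 4 3)
  after r': (1 8 4 5 6 2 7 3)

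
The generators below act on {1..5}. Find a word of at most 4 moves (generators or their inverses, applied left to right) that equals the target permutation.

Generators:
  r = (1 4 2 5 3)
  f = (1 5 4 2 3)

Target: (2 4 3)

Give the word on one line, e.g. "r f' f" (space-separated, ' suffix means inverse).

f r r

  after f: (1 5 4 2 3)
  after r: (1 3 4 5 2)
  after r: (2 4 3)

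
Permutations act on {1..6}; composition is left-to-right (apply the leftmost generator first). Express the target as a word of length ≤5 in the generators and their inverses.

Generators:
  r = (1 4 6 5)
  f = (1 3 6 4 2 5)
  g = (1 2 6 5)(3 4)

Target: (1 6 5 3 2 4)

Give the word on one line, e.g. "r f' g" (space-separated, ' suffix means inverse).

  after f': (1 5 2 4 6 3)
  after r: (2 6 3 4 5)
  after f': (1 5 4 2 3 6)
  after g': (1 6 5 3 2 4)

f' r f' g'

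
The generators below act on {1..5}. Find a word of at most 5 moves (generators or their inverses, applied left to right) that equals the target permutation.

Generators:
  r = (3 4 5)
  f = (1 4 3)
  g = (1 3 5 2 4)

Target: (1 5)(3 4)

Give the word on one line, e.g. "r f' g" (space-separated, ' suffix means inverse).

r' f' r'

  after r': (3 5 4)
  after f': (1 3 5)
  after r': (1 5)(3 4)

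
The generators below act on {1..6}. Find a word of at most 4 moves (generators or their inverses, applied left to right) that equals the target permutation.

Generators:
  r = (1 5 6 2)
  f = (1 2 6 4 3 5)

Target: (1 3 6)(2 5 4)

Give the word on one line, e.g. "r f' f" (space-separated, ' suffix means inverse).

f f f f

  after f: (1 2 6 4 3 5)
  after f: (1 6 3)(2 4 5)
  after f: (1 4)(2 3)(5 6)
  after f: (1 3 6)(2 5 4)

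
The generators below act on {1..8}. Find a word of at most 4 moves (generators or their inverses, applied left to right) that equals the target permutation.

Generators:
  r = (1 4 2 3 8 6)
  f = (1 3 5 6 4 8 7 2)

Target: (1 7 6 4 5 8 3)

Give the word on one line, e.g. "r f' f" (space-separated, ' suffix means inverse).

f' f' r' r'

  after f': (1 2 7 8 4 6 5 3)
  after f': (1 7 4 5)(2 8 6 3)
  after r': (1 7)(2 3 4 5 6)
  after r': (1 7 6 4 5 8 3)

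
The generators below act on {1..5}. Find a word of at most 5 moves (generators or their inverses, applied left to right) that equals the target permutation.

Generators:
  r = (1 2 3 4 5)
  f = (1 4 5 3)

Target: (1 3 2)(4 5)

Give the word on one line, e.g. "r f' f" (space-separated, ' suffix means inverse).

f r' f r' f

  after f: (1 4 5 3)
  after r': (1 3 5 2)
  after f: (2 4 5)
  after r': (1 5)(2 3)
  after f: (1 3 2)(4 5)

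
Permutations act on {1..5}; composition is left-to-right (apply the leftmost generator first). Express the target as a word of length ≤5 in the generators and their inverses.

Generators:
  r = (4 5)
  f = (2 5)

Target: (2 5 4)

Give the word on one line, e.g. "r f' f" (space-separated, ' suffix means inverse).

  after f: (2 5)
  after r': (2 4 5)
  after f': (2 4)
  after r: (2 5 4)

f r' f' r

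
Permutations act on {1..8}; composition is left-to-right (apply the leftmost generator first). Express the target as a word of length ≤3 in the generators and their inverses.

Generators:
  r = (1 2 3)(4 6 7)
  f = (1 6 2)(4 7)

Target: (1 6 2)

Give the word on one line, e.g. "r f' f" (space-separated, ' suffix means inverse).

f' f'

  after f': (1 2 6)(4 7)
  after f': (1 6 2)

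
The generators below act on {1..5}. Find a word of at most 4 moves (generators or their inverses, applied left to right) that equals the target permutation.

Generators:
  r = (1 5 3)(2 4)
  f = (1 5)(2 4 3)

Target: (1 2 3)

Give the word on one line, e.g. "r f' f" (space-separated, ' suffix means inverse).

r' f

  after r': (1 3 5)(2 4)
  after f: (1 2 3)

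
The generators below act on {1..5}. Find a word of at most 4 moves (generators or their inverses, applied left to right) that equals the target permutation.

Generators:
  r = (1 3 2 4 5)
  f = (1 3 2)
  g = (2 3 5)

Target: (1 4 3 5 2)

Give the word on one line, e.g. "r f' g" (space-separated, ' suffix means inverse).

  after r': (1 5 4 2 3)
  after r': (1 4 3 5 2)

r' r'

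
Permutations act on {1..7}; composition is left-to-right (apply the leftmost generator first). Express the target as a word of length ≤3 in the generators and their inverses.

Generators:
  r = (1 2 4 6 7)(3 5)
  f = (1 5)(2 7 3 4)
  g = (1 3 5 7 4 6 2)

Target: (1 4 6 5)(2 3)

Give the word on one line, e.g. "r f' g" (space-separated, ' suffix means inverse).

  after r': (1 7 6 4 2)(3 5)
  after f': (1 2 5 7 6 3)
  after r: (1 4 6 5)(2 3)

r' f' r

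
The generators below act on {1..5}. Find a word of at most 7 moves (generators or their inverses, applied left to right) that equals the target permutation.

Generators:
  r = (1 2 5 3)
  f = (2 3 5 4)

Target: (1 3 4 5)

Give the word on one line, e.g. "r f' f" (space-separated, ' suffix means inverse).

f' r' f' r f'

  after f': (2 4 5 3)
  after r': (1 3)(2 4)
  after f': (1 2 5 3)
  after r: (1 5)(2 3)
  after f': (1 3 4 5)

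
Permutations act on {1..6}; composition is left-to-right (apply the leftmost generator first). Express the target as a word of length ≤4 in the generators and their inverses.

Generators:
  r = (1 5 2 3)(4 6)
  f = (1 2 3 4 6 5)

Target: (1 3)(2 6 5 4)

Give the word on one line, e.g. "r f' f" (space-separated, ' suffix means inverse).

  after r': (1 3 2 5)(4 6)
  after f': (1 2 6 3)
  after f': (2 4 3 5 6)
  after r': (1 3)(2 6 5 4)

r' f' f' r'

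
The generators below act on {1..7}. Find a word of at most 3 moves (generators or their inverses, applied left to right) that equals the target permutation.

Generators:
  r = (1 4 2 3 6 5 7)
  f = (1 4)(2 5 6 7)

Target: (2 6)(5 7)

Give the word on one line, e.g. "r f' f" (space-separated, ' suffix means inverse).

f f

  after f: (1 4)(2 5 6 7)
  after f: (2 6)(5 7)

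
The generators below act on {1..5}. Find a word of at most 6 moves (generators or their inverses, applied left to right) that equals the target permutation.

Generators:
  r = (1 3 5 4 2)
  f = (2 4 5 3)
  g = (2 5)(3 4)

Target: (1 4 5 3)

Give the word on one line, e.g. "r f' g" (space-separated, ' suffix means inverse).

r g' r f

  after r: (1 3 5 4 2)
  after g': (1 4 5 3 2)
  after r: (1 2 3)
  after f: (1 4 5 3)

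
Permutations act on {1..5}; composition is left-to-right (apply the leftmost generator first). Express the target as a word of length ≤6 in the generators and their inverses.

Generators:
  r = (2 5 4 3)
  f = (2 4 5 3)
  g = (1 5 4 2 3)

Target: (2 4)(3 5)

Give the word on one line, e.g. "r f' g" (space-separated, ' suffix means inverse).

g r g' g' r

  after g: (1 5 4 2 3)
  after r: (1 4 5 3)
  after g': (1 5 2 4)
  after g': (2 5 4 3)
  after r: (2 4)(3 5)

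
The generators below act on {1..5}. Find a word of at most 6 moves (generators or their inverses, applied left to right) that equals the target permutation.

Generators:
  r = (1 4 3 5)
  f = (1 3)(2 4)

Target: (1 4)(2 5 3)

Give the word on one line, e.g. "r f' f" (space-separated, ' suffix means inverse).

  after r': (1 5 3 4)
  after f': (1 5)(2 4 3)
  after r: (2 3)(4 5)
  after r: (1 4)(2 5 3)

r' f' r r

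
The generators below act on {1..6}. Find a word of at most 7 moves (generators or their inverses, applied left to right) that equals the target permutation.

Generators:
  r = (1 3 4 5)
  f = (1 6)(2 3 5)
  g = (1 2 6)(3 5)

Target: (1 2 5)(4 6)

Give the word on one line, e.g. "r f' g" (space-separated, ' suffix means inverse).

  after r': (1 5 4 3)
  after f': (1 3 6)(2 5 4)
  after r': (2 4)(3 6 5)
  after g: (1 2 4 6 3)
  after r: (1 2 5)(4 6)

r' f' r' g r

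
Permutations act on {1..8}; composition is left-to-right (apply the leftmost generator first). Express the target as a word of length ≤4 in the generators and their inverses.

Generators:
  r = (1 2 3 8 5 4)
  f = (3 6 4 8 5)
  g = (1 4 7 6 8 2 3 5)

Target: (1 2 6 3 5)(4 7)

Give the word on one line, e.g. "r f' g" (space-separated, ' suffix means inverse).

  after f': (3 5 8 4 6)
  after r: (1 2 3 4 6 8)
  after r: (1 3)(2 8)(4 6 5)
  after g': (1 2 6 3 5)(4 7)

f' r r g'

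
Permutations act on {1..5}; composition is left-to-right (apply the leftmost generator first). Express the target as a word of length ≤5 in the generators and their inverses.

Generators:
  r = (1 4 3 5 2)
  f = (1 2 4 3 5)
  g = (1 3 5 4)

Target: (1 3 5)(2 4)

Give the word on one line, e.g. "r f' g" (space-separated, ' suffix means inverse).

  after g: (1 3 5 4)
  after f': (1 4 5 2)
  after r: (1 3 5)(2 4)

g f' r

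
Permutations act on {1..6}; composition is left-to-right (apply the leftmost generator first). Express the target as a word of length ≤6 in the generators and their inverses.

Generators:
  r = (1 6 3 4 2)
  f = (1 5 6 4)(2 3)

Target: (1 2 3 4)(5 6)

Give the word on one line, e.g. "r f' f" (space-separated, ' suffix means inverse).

f r' r' f' r'

  after f: (1 5 6 4)(2 3)
  after r': (1 5)(2 6 3 4)
  after r': (1 5 2)
  after f': (2 4 6 5 3)
  after r': (1 2 3 4)(5 6)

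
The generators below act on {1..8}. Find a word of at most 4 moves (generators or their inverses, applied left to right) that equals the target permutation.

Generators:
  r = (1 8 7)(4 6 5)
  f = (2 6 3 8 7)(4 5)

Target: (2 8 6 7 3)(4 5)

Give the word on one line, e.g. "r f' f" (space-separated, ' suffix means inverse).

f f f

  after f: (2 6 3 8 7)(4 5)
  after f: (2 3 7 6 8)
  after f: (2 8 6 7 3)(4 5)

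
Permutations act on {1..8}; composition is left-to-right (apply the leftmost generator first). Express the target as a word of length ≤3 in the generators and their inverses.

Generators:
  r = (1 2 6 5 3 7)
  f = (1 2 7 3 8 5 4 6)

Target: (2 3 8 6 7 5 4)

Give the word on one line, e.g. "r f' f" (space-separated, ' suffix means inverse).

  after f: (1 2 7 3 8 5 4 6)
  after r': (2 3 8 6 7 5 4)

f r'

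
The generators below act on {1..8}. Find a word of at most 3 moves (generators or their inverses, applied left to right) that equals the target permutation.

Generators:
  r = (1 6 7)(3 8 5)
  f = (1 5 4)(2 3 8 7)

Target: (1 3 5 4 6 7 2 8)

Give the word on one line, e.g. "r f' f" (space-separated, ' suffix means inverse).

f r

  after f: (1 5 4)(2 3 8 7)
  after r: (1 3 5 4 6 7 2 8)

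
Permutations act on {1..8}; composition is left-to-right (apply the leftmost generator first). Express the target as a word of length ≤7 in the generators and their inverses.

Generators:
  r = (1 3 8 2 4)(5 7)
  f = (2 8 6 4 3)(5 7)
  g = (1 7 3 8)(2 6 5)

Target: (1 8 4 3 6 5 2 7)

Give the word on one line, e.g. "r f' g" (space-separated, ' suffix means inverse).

f r' g' f' f'

  after f: (2 8 6 4 3)(5 7)
  after r': (1 4)(2 3 8 6)
  after g': (1 4 8 2 7)(5 6)
  after f': (1 6 7)(2 5 8 3 4)
  after f': (1 8 4 3 6 5 2 7)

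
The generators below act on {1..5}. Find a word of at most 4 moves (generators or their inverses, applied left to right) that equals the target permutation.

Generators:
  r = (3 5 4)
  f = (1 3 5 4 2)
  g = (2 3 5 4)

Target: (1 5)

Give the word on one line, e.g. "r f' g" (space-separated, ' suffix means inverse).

  after g': (2 4 5 3)
  after f': (1 2 5)(3 4)
  after g': (1 4 2 3 5)
  after g': (1 5)

g' f' g' g'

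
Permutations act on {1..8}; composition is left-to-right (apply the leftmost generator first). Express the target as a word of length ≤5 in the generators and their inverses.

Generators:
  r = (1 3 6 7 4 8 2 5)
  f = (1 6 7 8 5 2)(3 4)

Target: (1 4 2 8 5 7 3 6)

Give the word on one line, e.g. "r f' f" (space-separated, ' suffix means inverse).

f r' f'

  after f: (1 6 7 8 5 2)(3 4)
  after r': (1 3 7 4)(2 5 8)
  after f': (1 4 2 8 5 7 3 6)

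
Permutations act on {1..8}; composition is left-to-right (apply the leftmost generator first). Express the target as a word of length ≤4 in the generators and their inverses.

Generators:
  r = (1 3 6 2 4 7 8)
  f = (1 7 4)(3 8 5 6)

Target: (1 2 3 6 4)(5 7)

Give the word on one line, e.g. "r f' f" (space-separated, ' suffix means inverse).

f f r' f

  after f: (1 7 4)(3 8 5 6)
  after f: (1 4 7)(3 5)(6 8)
  after r': (1 2 6 7 8 3 5)
  after f: (1 2 3 6 4)(5 7)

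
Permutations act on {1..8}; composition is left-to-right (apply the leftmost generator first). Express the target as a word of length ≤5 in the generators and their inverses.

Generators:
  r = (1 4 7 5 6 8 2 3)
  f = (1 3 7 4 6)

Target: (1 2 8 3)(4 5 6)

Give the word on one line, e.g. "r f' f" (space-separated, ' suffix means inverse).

  after f: (1 3 7 4 6)
  after r': (1 2 8 6 3 4 5 7)
  after f: (1 2 8)(3 6 7)(4 5)
  after f: (1 2 8 3)(4 5 6)

f r' f f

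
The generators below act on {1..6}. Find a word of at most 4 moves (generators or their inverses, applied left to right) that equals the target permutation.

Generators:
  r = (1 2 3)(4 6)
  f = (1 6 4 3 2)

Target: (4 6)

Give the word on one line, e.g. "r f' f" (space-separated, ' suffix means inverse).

  after r: (1 2 3)(4 6)
  after r: (1 3 2)
  after r: (4 6)

r r r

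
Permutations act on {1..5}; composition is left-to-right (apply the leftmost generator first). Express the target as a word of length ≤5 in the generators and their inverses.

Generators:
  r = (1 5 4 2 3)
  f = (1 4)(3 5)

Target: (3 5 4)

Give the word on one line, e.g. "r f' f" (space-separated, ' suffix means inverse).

  after r': (1 3 2 4 5)
  after r': (1 2 5 3 4)
  after f': (1 2 3)
  after r': (1 4 5)
  after f: (3 5 4)

r' r' f' r' f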